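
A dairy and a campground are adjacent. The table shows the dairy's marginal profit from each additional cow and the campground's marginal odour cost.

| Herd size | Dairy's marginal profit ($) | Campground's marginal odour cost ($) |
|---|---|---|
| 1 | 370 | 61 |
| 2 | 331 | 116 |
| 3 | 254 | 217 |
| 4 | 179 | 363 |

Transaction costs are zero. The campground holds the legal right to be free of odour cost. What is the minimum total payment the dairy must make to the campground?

$394

Efficient level: marginal profit ≥ marginal odour cost through level 3, so k* = 3.
With the campground holding the right, the dairy must at least compensate total damage at k*: 61 + 116 + 217 = 394.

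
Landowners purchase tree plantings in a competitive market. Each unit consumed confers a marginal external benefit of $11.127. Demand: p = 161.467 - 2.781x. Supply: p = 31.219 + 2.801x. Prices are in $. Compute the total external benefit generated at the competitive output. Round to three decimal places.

Market equilibrium (private): 31.219 + 2.801x = 161.467 - 2.781x → x_m = 23.3336.
Total external benefit = MEB × x_m = 11.127 × 23.3336 = 259.6330.

$259.633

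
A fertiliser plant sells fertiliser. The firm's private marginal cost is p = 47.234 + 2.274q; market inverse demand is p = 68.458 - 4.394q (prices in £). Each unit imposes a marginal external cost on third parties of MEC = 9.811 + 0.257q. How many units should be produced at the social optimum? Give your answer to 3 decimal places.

Social marginal cost = private MC + MEC = 57.045 + 2.531q.
Set SMC = demand: 57.045 + 2.531q = 68.458 - 4.394q → q* = 1.6481.

q* = 1.648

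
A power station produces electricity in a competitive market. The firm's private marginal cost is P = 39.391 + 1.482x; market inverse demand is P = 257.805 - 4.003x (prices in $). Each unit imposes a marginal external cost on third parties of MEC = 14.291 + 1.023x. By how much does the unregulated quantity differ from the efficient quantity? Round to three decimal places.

Market equilibrium (private): 39.391 + 1.482x = 257.805 - 4.003x → x_m = 39.8202.
Social marginal cost = private MC + MEC = 53.682 + 2.505x.
Set SMC = demand: 53.682 + 2.505x = 257.805 - 4.003x → x* = 31.3649.
Gap = |39.8202 − 31.3649| = 8.4553.

8.455 units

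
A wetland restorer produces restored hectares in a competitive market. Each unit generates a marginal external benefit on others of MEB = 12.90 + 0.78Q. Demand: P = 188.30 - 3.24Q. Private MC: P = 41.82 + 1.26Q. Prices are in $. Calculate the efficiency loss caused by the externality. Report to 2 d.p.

DWL = $197.06

Market equilibrium (private): 41.82 + 1.26Q = 188.30 - 3.24Q → Q_m = 32.5511.
Social marginal cost = private MC − MEB = 28.92 + 0.48Q.
Set SMC = demand: 28.92 + 0.48Q = 188.30 - 3.24Q → Q* = 42.8441.
The welfare-loss triangle has base |Q_m − Q*| and height MEB(Q_m) (the vertical gap between SMC and demand is zero at Q* and MEB at Q_m).
DWL = ½ × 10.2930 × 38.2899 = 197.0590.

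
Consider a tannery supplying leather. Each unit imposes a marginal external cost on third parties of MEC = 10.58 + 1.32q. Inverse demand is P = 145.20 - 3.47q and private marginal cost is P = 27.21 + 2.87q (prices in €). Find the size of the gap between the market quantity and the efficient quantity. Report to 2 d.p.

Market equilibrium (private): 27.21 + 2.87q = 145.20 - 3.47q → q_m = 18.6104.
Social marginal cost = private MC + MEC = 37.79 + 4.19q.
Set SMC = demand: 37.79 + 4.19q = 145.20 - 3.47q → q* = 14.0222.
Gap = |18.6104 − 14.0222| = 4.5882.

4.59 units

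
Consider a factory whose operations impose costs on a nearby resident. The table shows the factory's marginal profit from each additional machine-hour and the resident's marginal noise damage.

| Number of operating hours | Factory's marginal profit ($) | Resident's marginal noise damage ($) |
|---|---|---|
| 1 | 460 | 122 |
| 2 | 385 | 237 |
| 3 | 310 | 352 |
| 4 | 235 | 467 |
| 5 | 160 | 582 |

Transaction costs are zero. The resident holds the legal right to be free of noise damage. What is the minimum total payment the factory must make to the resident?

Efficient level: marginal profit ≥ marginal noise damage through level 2, so k* = 2.
With the resident holding the right, the factory must at least compensate total damage at k*: 122 + 237 = 359.

$359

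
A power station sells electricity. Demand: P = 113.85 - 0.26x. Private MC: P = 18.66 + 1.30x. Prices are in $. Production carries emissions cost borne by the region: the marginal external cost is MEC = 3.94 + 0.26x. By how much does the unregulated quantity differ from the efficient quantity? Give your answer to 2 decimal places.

10.88 units

Market equilibrium (private): 18.66 + 1.30x = 113.85 - 0.26x → x_m = 61.0192.
Social marginal cost = private MC + MEC = 22.60 + 1.56x.
Set SMC = demand: 22.60 + 1.56x = 113.85 - 0.26x → x* = 50.1374.
Gap = |61.0192 − 50.1374| = 10.8818.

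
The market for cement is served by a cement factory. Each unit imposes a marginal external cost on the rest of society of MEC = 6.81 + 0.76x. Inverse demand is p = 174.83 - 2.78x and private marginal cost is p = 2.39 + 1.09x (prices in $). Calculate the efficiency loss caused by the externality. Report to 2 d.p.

DWL = $178.66

Market equilibrium (private): 2.39 + 1.09x = 174.83 - 2.78x → x_m = 44.5581.
Social marginal cost = private MC + MEC = 9.20 + 1.85x.
Set SMC = demand: 9.20 + 1.85x = 174.83 - 2.78x → x* = 35.7732.
Between x* and x_m the wedge SMC − demand runs linearly from 0 to MEC(x_m), so the loss is a triangle.
DWL = ½ × 8.7849 × 40.6742 = 178.6594.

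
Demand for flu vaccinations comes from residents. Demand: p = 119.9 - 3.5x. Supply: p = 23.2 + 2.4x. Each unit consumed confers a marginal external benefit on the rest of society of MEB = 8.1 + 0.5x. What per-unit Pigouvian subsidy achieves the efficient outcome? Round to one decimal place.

Social marginal benefit = demand + MEB = 128.0 - 3.0x.
Set SMB = MC: 128.0 - 3.0x = 23.2 + 2.4x → x* = 19.4074.
The Pigouvian subsidy equals MEB at x*: 8.1 + 0.5×19.4074 = 17.8037.

subsidy = 17.8 per unit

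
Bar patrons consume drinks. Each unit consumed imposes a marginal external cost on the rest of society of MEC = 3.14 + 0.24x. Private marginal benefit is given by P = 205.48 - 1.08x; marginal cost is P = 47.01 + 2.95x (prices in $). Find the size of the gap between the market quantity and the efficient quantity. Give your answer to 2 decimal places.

Market equilibrium (private): 47.01 + 2.95x = 205.48 - 1.08x → x_m = 39.3226.
Social marginal benefit = demand − MEC = 202.34 - 1.32x.
Set SMB = MC: 202.34 - 1.32x = 47.01 + 2.95x → x* = 36.3770.
Gap = |39.3226 − 36.3770| = 2.9456.

2.95 units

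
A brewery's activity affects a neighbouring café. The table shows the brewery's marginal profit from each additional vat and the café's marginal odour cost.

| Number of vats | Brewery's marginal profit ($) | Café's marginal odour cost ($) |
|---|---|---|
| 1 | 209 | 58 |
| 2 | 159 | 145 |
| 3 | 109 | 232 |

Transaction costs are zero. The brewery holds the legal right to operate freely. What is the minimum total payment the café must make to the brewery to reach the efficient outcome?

Left alone the brewery would choose level 3 (marginal profit stays positive).
Efficient level: k* = 2 (marginal profit ≥ marginal odour cost through 2).
The café must at least cover the brewery's forgone profit from cutting 3→2: 109 = 109.

$109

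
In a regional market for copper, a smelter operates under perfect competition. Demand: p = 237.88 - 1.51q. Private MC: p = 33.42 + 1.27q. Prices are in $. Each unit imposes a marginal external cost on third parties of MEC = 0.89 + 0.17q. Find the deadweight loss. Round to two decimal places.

Market equilibrium (private): 33.42 + 1.27q = 237.88 - 1.51q → q_m = 73.5468.
Social marginal cost = private MC + MEC = 34.31 + 1.44q.
Set SMC = demand: 34.31 + 1.44q = 237.88 - 1.51q → q* = 69.0068.
The welfare-loss triangle has base |q_m − q*| and height MEC(q_m) (the vertical gap between SMC and demand is zero at q* and MEC at q_m).
DWL = ½ × 4.5400 × 13.3929 = 30.4019.

DWL = $30.40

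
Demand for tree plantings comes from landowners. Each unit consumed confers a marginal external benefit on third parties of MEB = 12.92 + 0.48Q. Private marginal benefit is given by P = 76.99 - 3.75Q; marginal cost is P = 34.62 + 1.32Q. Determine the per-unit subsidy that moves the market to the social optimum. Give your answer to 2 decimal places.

subsidy = 18.70 per unit

Social marginal benefit = demand + MEB = 89.91 - 3.27Q.
Set SMB = MC: 89.91 - 3.27Q = 34.62 + 1.32Q → Q* = 12.0458.
The Pigouvian subsidy equals MEB at Q*: 12.92 + 0.48×12.0458 = 18.7020.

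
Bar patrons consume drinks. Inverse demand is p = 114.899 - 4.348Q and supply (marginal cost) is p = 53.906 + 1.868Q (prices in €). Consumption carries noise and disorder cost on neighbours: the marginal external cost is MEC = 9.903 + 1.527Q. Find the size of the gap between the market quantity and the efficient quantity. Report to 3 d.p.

Market equilibrium (private): 53.906 + 1.868Q = 114.899 - 4.348Q → Q_m = 9.8123.
Social marginal benefit = demand − MEC = 104.996 - 5.875Q.
Set SMB = MC: 104.996 - 5.875Q = 53.906 + 1.868Q → Q* = 6.5982.
Gap = |9.8123 − 6.5982| = 3.2141.

3.214 units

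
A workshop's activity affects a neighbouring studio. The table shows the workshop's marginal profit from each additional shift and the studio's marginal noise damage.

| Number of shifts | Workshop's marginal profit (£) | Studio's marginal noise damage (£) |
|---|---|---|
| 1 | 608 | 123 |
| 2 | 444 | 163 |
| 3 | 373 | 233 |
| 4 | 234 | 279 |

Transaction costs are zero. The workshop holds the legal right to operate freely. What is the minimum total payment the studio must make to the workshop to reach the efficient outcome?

Left alone the workshop would choose level 4 (marginal profit stays positive).
Efficient level: k* = 3 (marginal profit ≥ marginal noise damage through 3).
The studio must at least cover the workshop's forgone profit from cutting 4→3: 234 = 234.

£234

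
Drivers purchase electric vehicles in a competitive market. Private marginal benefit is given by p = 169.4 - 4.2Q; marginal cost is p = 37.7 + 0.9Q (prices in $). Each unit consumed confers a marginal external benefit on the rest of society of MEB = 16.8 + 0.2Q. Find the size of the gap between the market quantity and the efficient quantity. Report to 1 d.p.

4.5 units

Market equilibrium (private): 37.7 + 0.9Q = 169.4 - 4.2Q → Q_m = 25.8235.
Social marginal benefit = demand + MEB = 186.2 - 4.0Q.
Set SMB = MC: 186.2 - 4.0Q = 37.7 + 0.9Q → Q* = 30.3061.
Gap = |25.8235 − 30.3061| = 4.4826.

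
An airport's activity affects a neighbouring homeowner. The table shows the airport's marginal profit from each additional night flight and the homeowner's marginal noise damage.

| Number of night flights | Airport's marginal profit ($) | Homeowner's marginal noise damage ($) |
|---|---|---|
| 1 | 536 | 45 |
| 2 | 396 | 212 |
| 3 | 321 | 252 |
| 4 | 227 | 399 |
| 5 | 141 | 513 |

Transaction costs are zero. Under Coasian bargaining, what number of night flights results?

Bargaining reaches the level where marginal profit last exceeds marginal noise damage.
That holds through level 3 (321 ≥ 252) but not at 4 (227 < 399).

3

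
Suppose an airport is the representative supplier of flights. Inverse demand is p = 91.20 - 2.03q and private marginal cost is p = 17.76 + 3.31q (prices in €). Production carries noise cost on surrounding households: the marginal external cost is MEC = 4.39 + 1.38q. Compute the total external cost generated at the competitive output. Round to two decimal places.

Market equilibrium (private): 17.76 + 3.31q = 91.20 - 2.03q → q_m = 13.7528.
Total external cost = ∫₀^{q_m} (4.39 + 1.38q) dq = 4.39×13.7528 + ½×1.38×13.7528² = 190.8811.

€190.88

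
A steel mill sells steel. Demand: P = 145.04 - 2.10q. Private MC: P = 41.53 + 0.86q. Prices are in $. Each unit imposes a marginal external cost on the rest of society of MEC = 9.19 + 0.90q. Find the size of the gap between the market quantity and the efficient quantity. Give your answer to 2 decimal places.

10.53 units

Market equilibrium (private): 41.53 + 0.86q = 145.04 - 2.10q → q_m = 34.9696.
Social marginal cost = private MC + MEC = 50.72 + 1.76q.
Set SMC = demand: 50.72 + 1.76q = 145.04 - 2.10q → q* = 24.4352.
Gap = |34.9696 − 24.4352| = 10.5344.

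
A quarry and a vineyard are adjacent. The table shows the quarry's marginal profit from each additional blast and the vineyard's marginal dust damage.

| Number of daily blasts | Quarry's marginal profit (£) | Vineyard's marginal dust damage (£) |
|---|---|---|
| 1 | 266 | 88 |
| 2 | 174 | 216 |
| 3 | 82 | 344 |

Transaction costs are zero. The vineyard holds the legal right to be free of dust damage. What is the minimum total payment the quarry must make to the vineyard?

Efficient level: marginal profit ≥ marginal dust damage through level 1, so k* = 1.
With the vineyard holding the right, the quarry must at least compensate total damage at k*: 88 = 88.

£88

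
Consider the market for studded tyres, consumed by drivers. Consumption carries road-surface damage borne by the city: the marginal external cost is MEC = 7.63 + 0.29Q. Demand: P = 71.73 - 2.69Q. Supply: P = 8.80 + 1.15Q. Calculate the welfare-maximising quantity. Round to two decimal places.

Q* = 13.39

Social marginal benefit = demand − MEC = 64.10 - 2.98Q.
Set SMB = MC: 64.10 - 2.98Q = 8.80 + 1.15Q → Q* = 13.3898.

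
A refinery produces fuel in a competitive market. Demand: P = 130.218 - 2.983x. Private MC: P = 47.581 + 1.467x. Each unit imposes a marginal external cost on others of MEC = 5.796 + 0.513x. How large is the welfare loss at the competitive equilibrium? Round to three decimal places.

DWL = 23.653

Market equilibrium (private): 47.581 + 1.467x = 130.218 - 2.983x → x_m = 18.5701.
Social marginal cost = private MC + MEC = 53.377 + 1.980x.
Set SMC = demand: 53.377 + 1.980x = 130.218 - 2.983x → x* = 15.4828.
The loss is the area between SMC and demand from x* to x_m; with linear curves that's a triangle of height MEC(x_m).
DWL = ½ × 3.0873 × 15.3225 = 23.6526.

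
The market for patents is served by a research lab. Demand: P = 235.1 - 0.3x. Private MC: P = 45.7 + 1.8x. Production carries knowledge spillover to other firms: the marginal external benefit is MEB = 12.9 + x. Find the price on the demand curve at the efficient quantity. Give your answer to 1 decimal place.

P = 179.9

Social marginal cost = private MC − MEB = 32.8 + 0.8x.
Set SMC = demand: 32.8 + 0.8x = 235.1 - 0.3x → x* = 183.9091.
Consumer price on the demand curve at x*: 235.1 − 0.3×183.9091 = 179.9273.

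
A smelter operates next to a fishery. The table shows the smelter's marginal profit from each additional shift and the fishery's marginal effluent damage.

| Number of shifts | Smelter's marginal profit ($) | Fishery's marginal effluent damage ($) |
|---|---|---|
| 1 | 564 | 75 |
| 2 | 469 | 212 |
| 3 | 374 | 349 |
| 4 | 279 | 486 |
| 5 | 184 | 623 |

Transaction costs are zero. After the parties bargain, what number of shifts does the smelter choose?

3

Bargaining reaches the level where marginal profit last exceeds marginal effluent damage.
That holds through level 3 (374 ≥ 349) but not at 4 (279 < 486).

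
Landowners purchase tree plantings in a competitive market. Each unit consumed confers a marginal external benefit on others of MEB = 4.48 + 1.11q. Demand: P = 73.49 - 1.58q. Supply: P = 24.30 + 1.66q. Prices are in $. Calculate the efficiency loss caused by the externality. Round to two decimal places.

DWL = $106.82

Market equilibrium (private): 24.30 + 1.66q = 73.49 - 1.58q → q_m = 15.1821.
Social marginal benefit = demand + MEB = 77.97 - 0.47q.
Set SMB = MC: 77.97 - 0.47q = 24.30 + 1.66q → q* = 25.1972.
Between q* and q_m the wedge SMB − MC runs linearly from 0 to MEB(q_m), so the loss is a triangle.
DWL = ½ × 10.0151 × 21.3321 = 106.8216.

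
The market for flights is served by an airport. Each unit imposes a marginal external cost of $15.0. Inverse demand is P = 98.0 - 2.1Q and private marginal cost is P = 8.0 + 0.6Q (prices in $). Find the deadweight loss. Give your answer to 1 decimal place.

DWL = $41.7

Market equilibrium (private): 8.0 + 0.6Q = 98.0 - 2.1Q → Q_m = 33.3333.
Social marginal cost = private MC + MEC = 23.0 + 0.6Q.
Set SMC = demand: 23.0 + 0.6Q = 98.0 - 2.1Q → Q* = 27.7778.
The loss is the area between SMC and demand from Q* to Q_m; with linear curves that's a triangle of height MEC(Q_m).
DWL = ½ × 5.5555 × 15.0000 = 41.6663.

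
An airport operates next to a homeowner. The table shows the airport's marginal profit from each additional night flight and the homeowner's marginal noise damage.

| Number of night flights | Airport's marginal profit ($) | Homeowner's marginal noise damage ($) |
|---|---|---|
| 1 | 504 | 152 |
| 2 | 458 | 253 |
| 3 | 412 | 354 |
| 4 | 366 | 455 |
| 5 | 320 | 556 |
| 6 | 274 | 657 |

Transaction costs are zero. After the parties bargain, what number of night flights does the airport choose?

Bargaining reaches the level where marginal profit last exceeds marginal noise damage.
That holds through level 3 (412 ≥ 354) but not at 4 (366 < 455).

3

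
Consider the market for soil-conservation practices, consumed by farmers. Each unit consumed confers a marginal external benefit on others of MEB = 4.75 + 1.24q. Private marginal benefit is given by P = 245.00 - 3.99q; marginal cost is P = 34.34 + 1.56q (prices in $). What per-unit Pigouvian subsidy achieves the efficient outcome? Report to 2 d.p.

Social marginal benefit = demand + MEB = 249.75 - 2.75q.
Set SMB = MC: 249.75 - 2.75q = 34.34 + 1.56q → q* = 49.9791.
The Pigouvian subsidy equals MEB at q*: 4.75 + 1.24×49.9791 = 66.7241.

subsidy = $66.72 per unit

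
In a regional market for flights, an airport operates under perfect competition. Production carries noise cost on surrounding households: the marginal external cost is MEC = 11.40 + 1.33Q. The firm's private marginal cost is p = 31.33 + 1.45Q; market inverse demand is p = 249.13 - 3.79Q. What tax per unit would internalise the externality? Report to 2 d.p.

Social marginal cost = private MC + MEC = 42.73 + 2.78Q.
Set SMC = demand: 42.73 + 2.78Q = 249.13 - 3.79Q → Q* = 31.4155.
The Pigouvian tax equals MEC at Q*: 11.40 + 1.33×31.4155 = 53.1826.

tax = 53.18 per unit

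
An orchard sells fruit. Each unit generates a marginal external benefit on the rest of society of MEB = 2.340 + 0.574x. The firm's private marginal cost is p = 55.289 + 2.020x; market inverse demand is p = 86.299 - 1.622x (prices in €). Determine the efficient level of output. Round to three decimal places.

x* = 10.870

Social marginal cost = private MC − MEB = 52.949 + 1.446x.
Set SMC = demand: 52.949 + 1.446x = 86.299 - 1.622x → x* = 10.8703.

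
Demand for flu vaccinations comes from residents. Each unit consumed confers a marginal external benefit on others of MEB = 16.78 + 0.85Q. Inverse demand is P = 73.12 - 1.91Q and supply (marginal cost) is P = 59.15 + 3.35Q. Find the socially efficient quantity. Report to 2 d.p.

Social marginal benefit = demand + MEB = 89.90 - 1.06Q.
Set SMB = MC: 89.90 - 1.06Q = 59.15 + 3.35Q → Q* = 6.9728.

Q* = 6.97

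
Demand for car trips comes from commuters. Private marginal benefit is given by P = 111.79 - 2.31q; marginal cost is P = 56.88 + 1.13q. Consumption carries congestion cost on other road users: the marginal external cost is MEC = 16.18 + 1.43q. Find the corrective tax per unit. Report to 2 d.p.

Social marginal benefit = demand − MEC = 95.61 - 3.74q.
Set SMB = MC: 95.61 - 3.74q = 56.88 + 1.13q → q* = 7.9528.
The Pigouvian tax equals MEC at q*: 16.18 + 1.43×7.9528 = 27.5525.

tax = 27.55 per unit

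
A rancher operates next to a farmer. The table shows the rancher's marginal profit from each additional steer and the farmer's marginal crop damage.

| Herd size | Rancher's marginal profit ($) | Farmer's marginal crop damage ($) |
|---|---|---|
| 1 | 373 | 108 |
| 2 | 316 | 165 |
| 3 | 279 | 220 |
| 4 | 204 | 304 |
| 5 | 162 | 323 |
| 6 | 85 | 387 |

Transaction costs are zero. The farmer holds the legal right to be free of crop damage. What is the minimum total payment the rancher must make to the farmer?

$493

Efficient level: marginal profit ≥ marginal crop damage through level 3, so k* = 3.
With the farmer holding the right, the rancher must at least compensate total damage at k*: 108 + 165 + 220 = 493.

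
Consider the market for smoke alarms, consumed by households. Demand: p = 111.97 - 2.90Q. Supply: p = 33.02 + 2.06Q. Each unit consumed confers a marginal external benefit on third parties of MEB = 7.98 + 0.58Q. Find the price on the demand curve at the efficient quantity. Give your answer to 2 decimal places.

P = 54.41

Social marginal benefit = demand + MEB = 119.95 - 2.32Q.
Set SMB = MC: 119.95 - 2.32Q = 33.02 + 2.06Q → Q* = 19.8470.
Consumer price on the demand curve at Q*: 111.97 − 2.90×19.8470 = 54.4137.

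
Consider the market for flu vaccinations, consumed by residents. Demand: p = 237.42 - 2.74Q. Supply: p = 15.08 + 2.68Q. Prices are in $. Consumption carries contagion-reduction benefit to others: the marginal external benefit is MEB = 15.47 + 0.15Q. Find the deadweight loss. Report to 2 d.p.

Market equilibrium (private): 15.08 + 2.68Q = 237.42 - 2.74Q → Q_m = 41.0221.
Social marginal benefit = demand + MEB = 252.89 - 2.59Q.
Set SMB = MC: 252.89 - 2.59Q = 15.08 + 2.68Q → Q* = 45.1252.
Height of the DWL triangle at Q_m is SMB(Q_m) − MC(Q_m) = MEB(Q_m) = 21.6233.
DWL = ½ × 4.1031 × 21.6233 = 44.3613.

DWL = $44.36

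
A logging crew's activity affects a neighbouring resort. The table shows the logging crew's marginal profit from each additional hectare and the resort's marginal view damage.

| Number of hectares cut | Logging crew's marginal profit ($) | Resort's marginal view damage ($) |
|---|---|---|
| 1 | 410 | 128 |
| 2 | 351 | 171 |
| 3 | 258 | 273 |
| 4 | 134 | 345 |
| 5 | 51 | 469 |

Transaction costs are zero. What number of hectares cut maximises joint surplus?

Bargaining reaches the level where marginal profit last exceeds marginal view damage.
That holds through level 2 (351 ≥ 171) but not at 3 (258 < 273).

2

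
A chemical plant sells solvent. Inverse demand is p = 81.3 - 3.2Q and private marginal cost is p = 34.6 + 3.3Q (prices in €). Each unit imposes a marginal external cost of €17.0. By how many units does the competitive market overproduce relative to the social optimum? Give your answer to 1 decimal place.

Market equilibrium (private): 34.6 + 3.3Q = 81.3 - 3.2Q → Q_m = 7.1846.
Social marginal cost = private MC + MEC = 51.6 + 3.3Q.
Set SMC = demand: 51.6 + 3.3Q = 81.3 - 3.2Q → Q* = 4.5692.
Gap = |7.1846 − 4.5692| = 2.6154.

2.6 units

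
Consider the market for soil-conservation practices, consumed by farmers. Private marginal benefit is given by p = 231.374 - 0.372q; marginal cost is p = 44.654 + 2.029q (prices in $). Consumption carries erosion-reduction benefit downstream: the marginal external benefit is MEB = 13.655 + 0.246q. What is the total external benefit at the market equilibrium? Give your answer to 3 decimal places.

Market equilibrium (private): 44.654 + 2.029q = 231.374 - 0.372q → q_m = 77.7676.
Total external benefit = ∫₀^{q_m} (13.655 + 0.246q) dq = 13.655×77.7676 + ½×0.246×77.7676² = 1805.7959.

$1805.796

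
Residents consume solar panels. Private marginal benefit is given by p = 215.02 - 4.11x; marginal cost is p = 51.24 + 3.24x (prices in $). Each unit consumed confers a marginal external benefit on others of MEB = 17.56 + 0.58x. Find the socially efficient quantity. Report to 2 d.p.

Social marginal benefit = demand + MEB = 232.58 - 3.53x.
Set SMB = MC: 232.58 - 3.53x = 51.24 + 3.24x → x* = 26.7858.

x* = 26.79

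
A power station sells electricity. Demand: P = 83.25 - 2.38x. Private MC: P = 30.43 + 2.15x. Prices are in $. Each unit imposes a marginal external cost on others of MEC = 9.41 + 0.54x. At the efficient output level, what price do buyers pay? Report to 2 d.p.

P = $62.87

Social marginal cost = private MC + MEC = 39.84 + 2.69x.
Set SMC = demand: 39.84 + 2.69x = 83.25 - 2.38x → x* = 8.5621.
Consumer price on the demand curve at x*: 83.25 − 2.38×8.5621 = 62.8722.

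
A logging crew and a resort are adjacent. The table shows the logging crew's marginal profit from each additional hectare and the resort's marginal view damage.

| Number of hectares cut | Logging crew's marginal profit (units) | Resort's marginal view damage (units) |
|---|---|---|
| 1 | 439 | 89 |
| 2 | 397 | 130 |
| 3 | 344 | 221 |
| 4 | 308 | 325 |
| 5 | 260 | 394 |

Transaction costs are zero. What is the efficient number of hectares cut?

3

Bargaining reaches the level where marginal profit last exceeds marginal view damage.
That holds through level 3 (344 ≥ 221) but not at 4 (308 < 325).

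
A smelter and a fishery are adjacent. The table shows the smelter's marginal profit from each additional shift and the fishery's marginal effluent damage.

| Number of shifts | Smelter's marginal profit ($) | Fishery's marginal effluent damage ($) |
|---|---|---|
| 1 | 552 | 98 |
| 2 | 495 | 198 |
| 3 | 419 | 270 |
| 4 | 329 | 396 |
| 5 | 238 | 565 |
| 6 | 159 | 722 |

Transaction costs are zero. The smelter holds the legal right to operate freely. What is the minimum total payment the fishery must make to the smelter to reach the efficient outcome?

$726

Left alone the smelter would choose level 6 (marginal profit stays positive).
Efficient level: k* = 3 (marginal profit ≥ marginal effluent damage through 3).
The fishery must at least cover the smelter's forgone profit from cutting 6→3: 329 + 238 + 159 = 726.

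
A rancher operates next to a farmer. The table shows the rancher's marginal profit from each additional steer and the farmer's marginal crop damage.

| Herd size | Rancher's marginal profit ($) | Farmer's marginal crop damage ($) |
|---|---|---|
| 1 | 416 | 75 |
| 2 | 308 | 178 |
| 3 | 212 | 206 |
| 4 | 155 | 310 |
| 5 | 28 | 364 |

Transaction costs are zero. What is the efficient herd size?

Bargaining reaches the level where marginal profit last exceeds marginal crop damage.
That holds through level 3 (212 ≥ 206) but not at 4 (155 < 310).

3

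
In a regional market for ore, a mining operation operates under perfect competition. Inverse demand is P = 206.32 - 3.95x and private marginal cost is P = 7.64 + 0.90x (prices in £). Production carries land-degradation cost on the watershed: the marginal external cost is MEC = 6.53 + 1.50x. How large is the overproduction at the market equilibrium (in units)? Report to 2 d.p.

10.71 units

Market equilibrium (private): 7.64 + 0.90x = 206.32 - 3.95x → x_m = 40.9649.
Social marginal cost = private MC + MEC = 14.17 + 2.40x.
Set SMC = demand: 14.17 + 2.40x = 206.32 - 3.95x → x* = 30.2598.
Gap = |40.9649 − 30.2598| = 10.7051.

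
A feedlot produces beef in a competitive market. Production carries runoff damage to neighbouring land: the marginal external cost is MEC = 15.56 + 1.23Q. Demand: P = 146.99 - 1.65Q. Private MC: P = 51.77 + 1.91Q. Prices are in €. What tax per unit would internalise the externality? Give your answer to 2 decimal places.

tax = €36.02 per unit

Social marginal cost = private MC + MEC = 67.33 + 3.14Q.
Set SMC = demand: 67.33 + 3.14Q = 146.99 - 1.65Q → Q* = 16.6305.
The Pigouvian tax equals MEC at Q*: 15.56 + 1.23×16.6305 = 36.0155.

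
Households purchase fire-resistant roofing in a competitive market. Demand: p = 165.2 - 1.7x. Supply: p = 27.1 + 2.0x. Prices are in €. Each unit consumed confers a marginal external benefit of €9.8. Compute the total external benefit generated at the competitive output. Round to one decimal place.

Market equilibrium (private): 27.1 + 2.0x = 165.2 - 1.7x → x_m = 37.3243.
Total external benefit = MEB × x_m = 9.8 × 37.3243 = 365.7781.

€365.8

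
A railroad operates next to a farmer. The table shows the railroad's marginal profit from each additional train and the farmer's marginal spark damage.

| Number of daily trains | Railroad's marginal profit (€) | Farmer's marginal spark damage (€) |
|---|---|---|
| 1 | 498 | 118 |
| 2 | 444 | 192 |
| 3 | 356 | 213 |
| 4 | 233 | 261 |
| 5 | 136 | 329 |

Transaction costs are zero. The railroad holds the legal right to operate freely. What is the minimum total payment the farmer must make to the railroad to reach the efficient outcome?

€369

Left alone the railroad would choose level 5 (marginal profit stays positive).
Efficient level: k* = 3 (marginal profit ≥ marginal spark damage through 3).
The farmer must at least cover the railroad's forgone profit from cutting 5→3: 233 + 136 = 369.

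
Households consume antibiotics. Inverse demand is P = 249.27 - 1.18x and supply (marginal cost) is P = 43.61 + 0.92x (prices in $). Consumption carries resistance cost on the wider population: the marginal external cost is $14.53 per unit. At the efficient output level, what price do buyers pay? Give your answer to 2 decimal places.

Social marginal benefit = demand − MEC = 234.74 - 1.18x.
Set SMB = MC: 234.74 - 1.18x = 43.61 + 0.92x → x* = 91.0143.
Consumer price on the demand curve at x*: 249.27 − 1.18×91.0143 = 141.8731.

P = $141.87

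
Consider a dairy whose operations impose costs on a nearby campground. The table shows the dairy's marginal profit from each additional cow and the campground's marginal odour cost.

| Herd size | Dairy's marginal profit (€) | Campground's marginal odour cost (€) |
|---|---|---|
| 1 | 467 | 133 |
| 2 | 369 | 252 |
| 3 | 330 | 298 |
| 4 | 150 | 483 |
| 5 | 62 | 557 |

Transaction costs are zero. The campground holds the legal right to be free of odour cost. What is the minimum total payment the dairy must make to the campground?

€683

Efficient level: marginal profit ≥ marginal odour cost through level 3, so k* = 3.
With the campground holding the right, the dairy must at least compensate total damage at k*: 133 + 252 + 298 = 683.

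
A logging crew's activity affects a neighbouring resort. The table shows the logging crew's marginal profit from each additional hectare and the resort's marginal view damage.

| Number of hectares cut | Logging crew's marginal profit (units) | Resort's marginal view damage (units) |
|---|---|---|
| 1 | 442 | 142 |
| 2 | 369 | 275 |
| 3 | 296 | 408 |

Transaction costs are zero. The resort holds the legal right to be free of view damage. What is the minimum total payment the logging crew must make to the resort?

417

Efficient level: marginal profit ≥ marginal view damage through level 2, so k* = 2.
With the resort holding the right, the logging crew must at least compensate total damage at k*: 142 + 275 = 417.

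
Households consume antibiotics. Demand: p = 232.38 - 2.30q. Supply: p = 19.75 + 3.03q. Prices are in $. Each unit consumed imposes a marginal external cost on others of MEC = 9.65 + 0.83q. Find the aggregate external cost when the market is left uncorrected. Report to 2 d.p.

Market equilibrium (private): 19.75 + 3.03q = 232.38 - 2.30q → q_m = 39.8931.
Total external cost = ∫₀^{q_m} (9.65 + 0.83q) dq = 9.65×39.8931 + ½×0.83×39.8931² = 1045.4241.

$1045.42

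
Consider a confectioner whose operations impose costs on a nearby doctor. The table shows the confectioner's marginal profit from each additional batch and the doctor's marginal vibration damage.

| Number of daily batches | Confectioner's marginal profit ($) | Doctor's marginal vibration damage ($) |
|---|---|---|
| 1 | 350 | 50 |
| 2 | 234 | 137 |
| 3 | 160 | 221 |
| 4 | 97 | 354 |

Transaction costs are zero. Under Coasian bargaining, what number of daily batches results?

2

Bargaining reaches the level where marginal profit last exceeds marginal vibration damage.
That holds through level 2 (234 ≥ 137) but not at 3 (160 < 221).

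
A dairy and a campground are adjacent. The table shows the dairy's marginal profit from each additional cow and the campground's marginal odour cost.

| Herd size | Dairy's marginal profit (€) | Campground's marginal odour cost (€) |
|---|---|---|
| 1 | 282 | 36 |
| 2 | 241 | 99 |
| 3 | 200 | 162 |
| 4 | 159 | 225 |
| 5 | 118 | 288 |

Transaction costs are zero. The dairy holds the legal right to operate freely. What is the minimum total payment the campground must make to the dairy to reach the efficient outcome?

€277

Left alone the dairy would choose level 5 (marginal profit stays positive).
Efficient level: k* = 3 (marginal profit ≥ marginal odour cost through 3).
The campground must at least cover the dairy's forgone profit from cutting 5→3: 159 + 118 = 277.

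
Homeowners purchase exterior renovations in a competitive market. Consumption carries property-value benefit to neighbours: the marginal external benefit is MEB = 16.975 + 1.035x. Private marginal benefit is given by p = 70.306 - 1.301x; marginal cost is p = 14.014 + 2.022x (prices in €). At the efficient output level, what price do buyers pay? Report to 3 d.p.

Social marginal benefit = demand + MEB = 87.281 - 0.266x.
Set SMB = MC: 87.281 - 0.266x = 14.014 + 2.022x → x* = 32.0223.
Consumer price on the demand curve at x*: 70.306 − 1.301×32.0223 = 28.6450.

P = €28.645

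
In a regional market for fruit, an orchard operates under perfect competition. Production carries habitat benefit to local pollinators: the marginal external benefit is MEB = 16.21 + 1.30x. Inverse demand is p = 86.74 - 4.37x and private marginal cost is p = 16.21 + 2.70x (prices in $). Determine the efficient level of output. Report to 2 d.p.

Social marginal cost = private MC − MEB = 0.00 + 1.40x.
Set SMC = demand: 0.00 + 1.40x = 86.74 - 4.37x → x* = 15.0329.

x* = 15.03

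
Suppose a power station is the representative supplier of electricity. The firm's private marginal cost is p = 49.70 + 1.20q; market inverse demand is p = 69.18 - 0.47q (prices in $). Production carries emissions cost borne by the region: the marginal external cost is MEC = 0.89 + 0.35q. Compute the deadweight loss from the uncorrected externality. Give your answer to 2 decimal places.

DWL = $6.12

Market equilibrium (private): 49.70 + 1.20q = 69.18 - 0.47q → q_m = 11.6647.
Social marginal cost = private MC + MEC = 50.59 + 1.55q.
Set SMC = demand: 50.59 + 1.55q = 69.18 - 0.47q → q* = 9.2030.
The loss is the area between SMC and demand from q* to q_m; with linear curves that's a triangle of height MEC(q_m).
DWL = ½ × 2.4617 × 4.9726 = 6.1205.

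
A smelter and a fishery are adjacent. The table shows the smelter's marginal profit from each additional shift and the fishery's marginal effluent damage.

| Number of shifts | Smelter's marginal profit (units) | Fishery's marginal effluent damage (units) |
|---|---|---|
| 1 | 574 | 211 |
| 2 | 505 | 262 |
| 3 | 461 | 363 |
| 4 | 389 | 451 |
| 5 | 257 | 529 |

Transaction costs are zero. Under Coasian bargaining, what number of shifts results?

3

Bargaining reaches the level where marginal profit last exceeds marginal effluent damage.
That holds through level 3 (461 ≥ 363) but not at 4 (389 < 451).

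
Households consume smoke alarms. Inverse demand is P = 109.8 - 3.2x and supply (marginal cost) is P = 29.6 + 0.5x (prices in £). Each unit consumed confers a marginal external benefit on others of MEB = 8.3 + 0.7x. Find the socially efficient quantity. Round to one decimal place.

x* = 29.5

Social marginal benefit = demand + MEB = 118.1 - 2.5x.
Set SMB = MC: 118.1 - 2.5x = 29.6 + 0.5x → x* = 29.5000.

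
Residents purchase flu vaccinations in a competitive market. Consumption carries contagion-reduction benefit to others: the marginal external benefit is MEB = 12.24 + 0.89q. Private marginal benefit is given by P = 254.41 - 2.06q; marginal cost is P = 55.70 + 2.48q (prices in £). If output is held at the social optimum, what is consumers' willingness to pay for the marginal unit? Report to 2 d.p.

Social marginal benefit = demand + MEB = 266.65 - 1.17q.
Set SMB = MC: 266.65 - 1.17q = 55.70 + 2.48q → q* = 57.7945.
Consumer price on the demand curve at q*: 254.41 − 2.06×57.7945 = 135.3533.

P = £135.35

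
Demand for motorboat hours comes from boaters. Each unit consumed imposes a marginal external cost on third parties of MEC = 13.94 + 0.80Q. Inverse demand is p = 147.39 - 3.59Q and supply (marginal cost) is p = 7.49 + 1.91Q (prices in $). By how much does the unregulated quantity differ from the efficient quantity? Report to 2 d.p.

Market equilibrium (private): 7.49 + 1.91Q = 147.39 - 3.59Q → Q_m = 25.4364.
Social marginal benefit = demand − MEC = 133.45 - 4.39Q.
Set SMB = MC: 133.45 - 4.39Q = 7.49 + 1.91Q → Q* = 19.9937.
Gap = |25.4364 − 19.9937| = 5.4427.

5.44 units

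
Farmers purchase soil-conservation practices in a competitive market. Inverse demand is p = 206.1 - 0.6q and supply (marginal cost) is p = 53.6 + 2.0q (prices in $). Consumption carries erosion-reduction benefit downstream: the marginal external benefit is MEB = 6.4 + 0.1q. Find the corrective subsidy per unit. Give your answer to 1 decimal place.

Social marginal benefit = demand + MEB = 212.5 - 0.5q.
Set SMB = MC: 212.5 - 0.5q = 53.6 + 2.0q → q* = 63.5600.
The Pigouvian subsidy equals MEB at q*: 6.4 + 0.1×63.5600 = 12.7560.

subsidy = $12.8 per unit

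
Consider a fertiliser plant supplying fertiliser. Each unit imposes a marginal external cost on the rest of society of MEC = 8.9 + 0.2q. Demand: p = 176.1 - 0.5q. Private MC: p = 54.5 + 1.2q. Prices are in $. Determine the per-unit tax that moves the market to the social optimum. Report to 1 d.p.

tax = $20.8 per unit

Social marginal cost = private MC + MEC = 63.4 + 1.4q.
Set SMC = demand: 63.4 + 1.4q = 176.1 - 0.5q → q* = 59.3158.
The Pigouvian tax equals MEC at q*: 8.9 + 0.2×59.3158 = 20.7632.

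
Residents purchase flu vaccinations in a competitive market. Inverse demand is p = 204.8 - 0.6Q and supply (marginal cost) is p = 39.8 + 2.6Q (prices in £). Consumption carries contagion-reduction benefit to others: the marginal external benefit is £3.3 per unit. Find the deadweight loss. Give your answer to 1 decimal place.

Market equilibrium (private): 39.8 + 2.6Q = 204.8 - 0.6Q → Q_m = 51.5625.
Social marginal benefit = demand + MEB = 208.1 - 0.6Q.
Set SMB = MC: 208.1 - 0.6Q = 39.8 + 2.6Q → Q* = 52.5938.
Height of the DWL triangle at Q_m is SMB(Q_m) − MC(Q_m) = MEB(Q_m) = 3.3000.
DWL = ½ × 1.0313 × 3.3000 = 1.7016.

DWL = £1.7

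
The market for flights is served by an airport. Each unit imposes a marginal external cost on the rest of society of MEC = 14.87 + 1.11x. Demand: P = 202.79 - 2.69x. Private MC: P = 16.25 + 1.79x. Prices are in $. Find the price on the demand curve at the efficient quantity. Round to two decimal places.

P = $120.18

Social marginal cost = private MC + MEC = 31.12 + 2.90x.
Set SMC = demand: 31.12 + 2.90x = 202.79 - 2.69x → x* = 30.7102.
Consumer price on the demand curve at x*: 202.79 − 2.69×30.7102 = 120.1796.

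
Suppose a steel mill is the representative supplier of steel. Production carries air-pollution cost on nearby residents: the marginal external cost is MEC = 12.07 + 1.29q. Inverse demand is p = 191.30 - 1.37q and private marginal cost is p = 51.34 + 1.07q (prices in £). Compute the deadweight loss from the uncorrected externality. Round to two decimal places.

Market equilibrium (private): 51.34 + 1.07q = 191.30 - 1.37q → q_m = 57.3607.
Social marginal cost = private MC + MEC = 63.41 + 2.36q.
Set SMC = demand: 63.41 + 2.36q = 191.30 - 1.37q → q* = 34.2869.
The welfare-loss triangle has base |q_m − q*| and height MEC(q_m) (the vertical gap between SMC and demand is zero at q* and MEC at q_m).
DWL = ½ × 23.0738 × 86.0652 = 992.9256.

DWL = £992.93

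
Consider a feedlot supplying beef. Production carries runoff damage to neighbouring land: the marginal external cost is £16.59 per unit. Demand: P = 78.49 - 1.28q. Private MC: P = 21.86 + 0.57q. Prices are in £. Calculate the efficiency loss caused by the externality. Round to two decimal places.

Market equilibrium (private): 21.86 + 0.57q = 78.49 - 1.28q → q_m = 30.6108.
Social marginal cost = private MC + MEC = 38.45 + 0.57q.
Set SMC = demand: 38.45 + 0.57q = 78.49 - 1.28q → q* = 21.6432.
Height of the DWL triangle at q_m is SMC(q_m) − demand(q_m) = MEC(q_m) = 16.5900.
DWL = ½ × 8.9676 × 16.5900 = 74.3862.

DWL = £74.39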